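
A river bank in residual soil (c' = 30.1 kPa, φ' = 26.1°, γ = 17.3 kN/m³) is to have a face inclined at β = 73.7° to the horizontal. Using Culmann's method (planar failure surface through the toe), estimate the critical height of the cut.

H_c = 18.42 m

Culmann's analysis gives the critical failure plane at α_cr = (β + φ')/2 = (73.7 + 26.1)/2 = 49.9°, and the critical height
H_c = (4c'/γ) · sinβ cosφ' / [1 − cos(β − φ')]
    = (4·30.1/17.3) · sin73.7°·cos26.1° / [1 − cos(47.6°)]
    = 6.960 · 0.9598·0.8980 / [1 − 0.6743]
    = 6.960 · 0.8619 / 0.3257
    = 18.42 m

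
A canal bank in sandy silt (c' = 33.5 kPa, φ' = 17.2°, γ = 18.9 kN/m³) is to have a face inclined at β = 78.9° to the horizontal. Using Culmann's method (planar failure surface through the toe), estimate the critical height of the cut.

Culmann's analysis gives the critical failure plane at α_cr = (β + φ')/2 = (78.9 + 17.2)/2 = 48.1°, and the critical height
H_c = (4c'/γ) · sinβ cosφ' / [1 − cos(β − φ')]
    = (4·33.5/18.9) · sin78.9°·cos17.2° / [1 − cos(61.7°)]
    = 7.090 · 0.9813·0.9553 / [1 − 0.4741]
    = 7.090 · 0.9374 / 0.5259
    = 12.64 m

H_c = 12.64 m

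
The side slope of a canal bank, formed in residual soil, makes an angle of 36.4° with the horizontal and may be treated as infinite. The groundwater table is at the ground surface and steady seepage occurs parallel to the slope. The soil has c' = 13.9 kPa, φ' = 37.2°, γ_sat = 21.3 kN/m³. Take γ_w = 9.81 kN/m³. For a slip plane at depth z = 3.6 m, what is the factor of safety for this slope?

FS = 0.93

With seepage parallel to the slope and the water table at the surface, the effective normal stress on the slip plane uses the buoyant unit weight γ' = γ_sat − γ_w while the driving shear stress uses γ_sat:
FS = [c' + γ' z cos²β tanφ'] / [γ_sat z sinβ cosβ]
γ' = 21.3 − 9.81 = 11.49 kN/m³
Numerator = 13.9 + 11.49·3.6·cos²36.4°·tan37.2° = 13.9 + 11.49·3.6·0.6479·0.7590 = 34.241 kPa
Denominator = 21.3·3.6·sin36.4°·cos36.4° = 21.3·3.6·0.5934·0.8049 = 36.625 kPa
FS = 34.241 / 36.625 = 0.935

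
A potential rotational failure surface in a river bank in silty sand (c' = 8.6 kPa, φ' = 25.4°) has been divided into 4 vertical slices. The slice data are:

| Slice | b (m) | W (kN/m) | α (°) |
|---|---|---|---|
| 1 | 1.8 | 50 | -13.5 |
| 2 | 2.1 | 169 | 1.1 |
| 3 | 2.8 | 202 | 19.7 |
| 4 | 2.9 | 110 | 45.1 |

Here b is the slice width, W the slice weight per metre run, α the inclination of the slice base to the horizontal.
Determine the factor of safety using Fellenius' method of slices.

FS = 2.36

Ordinary method of slices: FS = Σ[c'·Δl_i + (W_i cosα_i)·tanφ'] / Σ W_i sinα_i, with Δl_i = b_i / cosα_i.
Slice 1: Δl = 1.8/cos(-13.5°) = 1.851 m; N'_1 = 50·cos(-13.5°) = 48.6; c'Δl = 15.92; W sinα = -11.7
Slice 2: Δl = 2.1/cos1.1° = 2.100 m; N'_2 = 169·cos1.1° = 169.0; c'Δl = 18.06; W sinα = 3.2
Slice 3: Δl = 2.8/cos19.7° = 2.974 m; N'_3 = 202·cos19.7° = 190.2; c'Δl = 25.58; W sinα = 68.1
Slice 4: Δl = 2.9/cos45.1° = 4.108 m; N'_4 = 110·cos45.1° = 77.6; c'Δl = 35.33; W sinα = 77.9
Σc'Δl = 94.9 kN/m; ΣN' = 485.4 kN/m; ΣW sinα = 137.6 kN/m
Resisting = 94.9 + 485.4·tan25.4° = 94.9 + 230.5 = 325.4 kN/m
FS = 325.4 / 137.6 = 2.365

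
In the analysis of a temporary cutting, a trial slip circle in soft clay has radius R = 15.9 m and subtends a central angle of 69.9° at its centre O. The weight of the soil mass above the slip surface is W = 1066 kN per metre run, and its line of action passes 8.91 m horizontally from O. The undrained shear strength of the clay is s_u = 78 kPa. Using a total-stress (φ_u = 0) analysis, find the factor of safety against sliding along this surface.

Taking moments about the centre O, the resisting moment is provided by the undrained shear strength acting along the arc:
Arc length L_a = R·θ = 15.9·(69.9°·π/180) = 15.9·1.2200 = 19.40 m
M_R = s_u·L_a·R = 78·19.40·15.9 = 24057.1 kN·m/m
M_D = W·d = 1066·8.91 = 9498.1 kN·m/m
FS = M_R / M_D = 24057.1 / 9498.1 = 2.533

FS = 2.53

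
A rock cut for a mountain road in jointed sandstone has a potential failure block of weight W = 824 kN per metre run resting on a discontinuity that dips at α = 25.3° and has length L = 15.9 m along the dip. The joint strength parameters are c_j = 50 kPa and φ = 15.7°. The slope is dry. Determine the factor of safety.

Resolving the block weight along and normal to the plane and applying the Mohr–Coulomb strength on the joint:
N' = W cosα = 824·cos25.3° = 745.0 kN/m
Driving force T = W sinα = 824·sin25.3° = 352.1 kN/m
Resisting force R = c_j·L + N'·tanφ = 50·15.9 + 745.0·tan15.7° = 795.0 + 209.4 = 1004.4 kN/m
FS = R / T = 1004.4 / 352.1 = 2.852

FS = 2.85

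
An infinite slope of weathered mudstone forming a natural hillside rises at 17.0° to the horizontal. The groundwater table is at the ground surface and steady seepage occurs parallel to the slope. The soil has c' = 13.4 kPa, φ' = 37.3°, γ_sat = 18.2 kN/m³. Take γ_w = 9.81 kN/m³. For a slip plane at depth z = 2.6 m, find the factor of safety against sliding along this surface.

FS = 2.16

With seepage parallel to the slope and the water table at the surface, the effective normal stress on the slip plane uses the buoyant unit weight γ' = γ_sat − γ_w while the driving shear stress uses γ_sat:
FS = [c' + γ' z cos²β tanφ'] / [γ_sat z sinβ cosβ]
γ' = 18.2 − 9.81 = 8.39 kN/m³
Numerator = 13.4 + 8.39·2.6·cos²17.0°·tan37.3° = 13.4 + 8.39·2.6·0.9145·0.7618 = 28.597 kPa
Denominator = 18.2·2.6·sin17.0°·cos17.0° = 18.2·2.6·0.2924·0.9563 = 13.231 kPa
FS = 28.597 / 13.231 = 2.161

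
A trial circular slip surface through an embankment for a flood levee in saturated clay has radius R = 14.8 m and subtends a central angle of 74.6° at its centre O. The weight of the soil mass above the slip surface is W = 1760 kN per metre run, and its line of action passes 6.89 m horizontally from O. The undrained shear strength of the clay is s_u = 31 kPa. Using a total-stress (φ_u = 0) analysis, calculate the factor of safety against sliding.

FS = 0.73

Taking moments about the centre O, the resisting moment is provided by the undrained shear strength acting along the arc:
Arc length L_a = R·θ = 14.8·(74.6°·π/180) = 14.8·1.3020 = 19.27 m
M_R = s_u·L_a·R = 31·19.27·14.8 = 8841.0 kN·m/m
M_D = W·d = 1760·6.89 = 12126.4 kN·m/m
FS = M_R / M_D = 8841.0 / 12126.4 = 0.729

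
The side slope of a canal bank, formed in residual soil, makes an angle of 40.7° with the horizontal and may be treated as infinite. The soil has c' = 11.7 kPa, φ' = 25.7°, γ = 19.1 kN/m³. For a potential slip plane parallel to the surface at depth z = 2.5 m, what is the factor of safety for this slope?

FS = 1.06

For an infinite slope with a slip plane parallel to the surface (no pore pressure): FS = [c' + γz cos²β tanφ'] / [γz sinβ cosβ].
γz = 19.1·2.5 = 47.75 kN/m²
Numerator = 11.7 + 47.75·cos²40.7°·tan25.7° = 11.7 + 47.75·0.5748·0.4813 = 24.908 kPa
Denominator = 47.75·sin40.7°·cos40.7° = 47.75·0.6521·0.7581 = 23.607 kPa
FS = 24.908 / 23.607 = 1.055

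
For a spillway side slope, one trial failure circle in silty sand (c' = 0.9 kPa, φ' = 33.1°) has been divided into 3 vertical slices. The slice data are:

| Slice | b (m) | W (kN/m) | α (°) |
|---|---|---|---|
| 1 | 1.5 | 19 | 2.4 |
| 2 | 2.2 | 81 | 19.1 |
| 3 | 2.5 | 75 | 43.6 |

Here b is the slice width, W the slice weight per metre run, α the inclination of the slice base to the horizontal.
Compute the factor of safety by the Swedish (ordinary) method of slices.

Ordinary method of slices: FS = Σ[c'·Δl_i + (W_i cosα_i)·tanφ'] / Σ W_i sinα_i, with Δl_i = b_i / cosα_i.
Slice 1: Δl = 1.5/cos2.4° = 1.501 m; N'_1 = 19·cos2.4° = 19.0; c'Δl = 1.35; W sinα = 0.8
Slice 2: Δl = 2.2/cos19.1° = 2.328 m; N'_2 = 81·cos19.1° = 76.5; c'Δl = 2.10; W sinα = 26.5
Slice 3: Δl = 2.5/cos43.6° = 3.452 m; N'_3 = 75·cos43.6° = 54.3; c'Δl = 3.11; W sinα = 51.7
Σc'Δl = 6.6 kN/m; ΣN' = 149.8 kN/m; ΣW sinα = 79.0 kN/m
Resisting = 6.6 + 149.8·tan33.1° = 6.6 + 97.7 = 104.2 kN/m
FS = 104.2 / 79.0 = 1.319

FS = 1.32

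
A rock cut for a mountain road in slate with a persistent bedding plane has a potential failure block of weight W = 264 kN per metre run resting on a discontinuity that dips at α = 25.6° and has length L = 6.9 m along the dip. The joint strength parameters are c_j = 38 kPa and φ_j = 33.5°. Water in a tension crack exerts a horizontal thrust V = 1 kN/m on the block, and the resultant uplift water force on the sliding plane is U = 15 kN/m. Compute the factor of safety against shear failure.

Resolving the block weight along and normal to the plane and applying the Mohr–Coulomb strength on the joint:
N' = W cosα − U − V sinα = 264·cos25.6° − 15 − 1·sin25.6° = 222.7 kN/m
Driving force T = W sinα + V cosα = 264·sin25.6° + 1·cos25.6° = 115.0 kN/m
Resisting force R = c_j·L + N'·tanφ_j = 38·6.9 + 222.7·tan33.5° = 262.2 + 147.4 = 409.6 kN/m
FS = R / T = 409.6 / 115.0 = 3.562

FS = 3.56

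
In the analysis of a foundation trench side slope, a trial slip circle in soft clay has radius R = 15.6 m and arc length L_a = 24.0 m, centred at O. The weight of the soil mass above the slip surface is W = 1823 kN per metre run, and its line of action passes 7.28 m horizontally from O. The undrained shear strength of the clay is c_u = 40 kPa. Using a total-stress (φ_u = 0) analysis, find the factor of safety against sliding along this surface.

Taking moments about the centre O, the resisting moment is provided by the undrained shear strength acting along the arc:
M_R = c_u·L_a·R = 40·24.00·15.6 = 14976.0 kN·m/m
M_D = W·d = 1823·7.28 = 13271.4 kN·m/m
FS = M_R / M_D = 14976.0 / 13271.4 = 1.128

FS = 1.13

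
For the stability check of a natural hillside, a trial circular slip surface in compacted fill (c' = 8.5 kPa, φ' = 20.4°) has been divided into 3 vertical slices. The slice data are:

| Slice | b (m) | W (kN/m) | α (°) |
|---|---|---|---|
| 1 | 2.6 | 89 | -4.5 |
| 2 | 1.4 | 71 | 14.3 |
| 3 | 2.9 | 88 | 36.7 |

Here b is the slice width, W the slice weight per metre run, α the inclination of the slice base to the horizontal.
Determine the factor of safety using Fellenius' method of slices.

Ordinary method of slices: FS = Σ[c'·Δl_i + (W_i cosα_i)·tanφ'] / Σ W_i sinα_i, with Δl_i = b_i / cosα_i.
Slice 1: Δl = 2.6/cos(-4.5°) = 2.608 m; N'_1 = 89·cos(-4.5°) = 88.7; c'Δl = 22.17; W sinα = -7.0
Slice 2: Δl = 1.4/cos14.3° = 1.445 m; N'_2 = 71·cos14.3° = 68.8; c'Δl = 12.28; W sinα = 17.5
Slice 3: Δl = 2.9/cos36.7° = 3.617 m; N'_3 = 88·cos36.7° = 70.6; c'Δl = 30.74; W sinα = 52.6
Σc'Δl = 65.2 kN/m; ΣN' = 228.1 kN/m; ΣW sinα = 63.1 kN/m
Resisting = 65.2 + 228.1·tan20.4° = 65.2 + 84.8 = 150.0 kN/m
FS = 150.0 / 63.1 = 2.376

FS = 2.38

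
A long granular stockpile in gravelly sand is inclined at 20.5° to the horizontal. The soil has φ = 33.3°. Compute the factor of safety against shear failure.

FS = 1.76

For a dry cohesionless infinite slope the factor of safety is FS = tanφ / tanβ.
FS = tan33.3° / tan20.5° = 0.6569 / 0.3739 = 1.757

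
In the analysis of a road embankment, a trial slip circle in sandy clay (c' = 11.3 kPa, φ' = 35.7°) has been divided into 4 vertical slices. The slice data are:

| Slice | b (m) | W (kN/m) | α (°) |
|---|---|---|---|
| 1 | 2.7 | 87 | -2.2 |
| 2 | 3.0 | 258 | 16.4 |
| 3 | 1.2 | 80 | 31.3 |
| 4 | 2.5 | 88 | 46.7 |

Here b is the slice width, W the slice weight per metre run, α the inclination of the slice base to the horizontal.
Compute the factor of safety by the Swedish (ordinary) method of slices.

FS = 2.60

Ordinary method of slices: FS = Σ[c'·Δl_i + (W_i cosα_i)·tanφ'] / Σ W_i sinα_i, with Δl_i = b_i / cosα_i.
Slice 1: Δl = 2.7/cos(-2.2°) = 2.702 m; N'_1 = 87·cos(-2.2°) = 86.9; c'Δl = 30.53; W sinα = -3.3
Slice 2: Δl = 3.0/cos16.4° = 3.127 m; N'_2 = 258·cos16.4° = 247.5; c'Δl = 35.34; W sinα = 72.8
Slice 3: Δl = 1.2/cos31.3° = 1.404 m; N'_3 = 80·cos31.3° = 68.4; c'Δl = 15.87; W sinα = 41.6
Slice 4: Δl = 2.5/cos46.7° = 3.645 m; N'_4 = 88·cos46.7° = 60.4; c'Δl = 41.19; W sinα = 64.0
Σc'Δl = 122.9 kN/m; ΣN' = 463.1 kN/m; ΣW sinα = 175.1 kN/m
Resisting = 122.9 + 463.1·tan35.7° = 122.9 + 332.8 = 455.7 kN/m
FS = 455.7 / 175.1 = 2.603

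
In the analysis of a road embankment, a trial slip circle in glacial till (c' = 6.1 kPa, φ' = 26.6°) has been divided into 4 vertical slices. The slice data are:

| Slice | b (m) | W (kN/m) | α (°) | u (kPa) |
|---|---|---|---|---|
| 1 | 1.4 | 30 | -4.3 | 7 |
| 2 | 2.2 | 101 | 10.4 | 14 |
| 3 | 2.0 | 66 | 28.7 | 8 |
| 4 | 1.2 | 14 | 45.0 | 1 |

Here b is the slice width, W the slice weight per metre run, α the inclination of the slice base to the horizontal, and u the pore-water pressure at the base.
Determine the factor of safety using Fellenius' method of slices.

FS = 1.99

Ordinary method of slices: FS = Σ[c'·Δl_i + (W_i cosα_i − u_i·Δl_i)·tanφ'] / Σ W_i sinα_i, with Δl_i = b_i / cosα_i.
Slice 1: Δl = 1.4/cos(-4.3°) = 1.404 m; N'_1 = 30·cos(-4.3°) − 7·1.404 = 20.1; c'Δl = 8.56; W sinα = -2.2
Slice 2: Δl = 2.2/cos10.4° = 2.237 m; N'_2 = 101·cos10.4° − 14·2.237 = 68.0; c'Δl = 13.64; W sinα = 18.2
Slice 3: Δl = 2.0/cos28.7° = 2.280 m; N'_3 = 66·cos28.7° − 8·2.280 = 39.7; c'Δl = 13.91; W sinα = 31.7
Slice 4: Δl = 1.2/cos45.0° = 1.697 m; N'_4 = 14·cos45.0° − 1·1.697 = 8.2; c'Δl = 10.35; W sinα = 9.9
Σc'Δl = 46.5 kN/m; ΣN' = 136.0 kN/m; ΣW sinα = 57.6 kN/m
Resisting = 46.5 + 136.0·tan26.6° = 46.5 + 68.1 = 114.6 kN/m
FS = 114.6 / 57.6 = 1.990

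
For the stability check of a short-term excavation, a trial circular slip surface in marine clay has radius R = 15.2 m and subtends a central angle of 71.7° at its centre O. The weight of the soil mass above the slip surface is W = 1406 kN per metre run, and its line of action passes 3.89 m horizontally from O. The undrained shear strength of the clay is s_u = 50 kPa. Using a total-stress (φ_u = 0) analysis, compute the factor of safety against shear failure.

FS = 2.64

Taking moments about the centre O, the resisting moment is provided by the undrained shear strength acting along the arc:
Arc length L_a = R·θ = 15.2·(71.7°·π/180) = 15.2·1.2514 = 19.02 m
M_R = s_u·L_a·R = 50·19.02·15.2 = 14456.2 kN·m/m
M_D = W·d = 1406·3.89 = 5469.3 kN·m/m
FS = M_R / M_D = 14456.2 / 5469.3 = 2.643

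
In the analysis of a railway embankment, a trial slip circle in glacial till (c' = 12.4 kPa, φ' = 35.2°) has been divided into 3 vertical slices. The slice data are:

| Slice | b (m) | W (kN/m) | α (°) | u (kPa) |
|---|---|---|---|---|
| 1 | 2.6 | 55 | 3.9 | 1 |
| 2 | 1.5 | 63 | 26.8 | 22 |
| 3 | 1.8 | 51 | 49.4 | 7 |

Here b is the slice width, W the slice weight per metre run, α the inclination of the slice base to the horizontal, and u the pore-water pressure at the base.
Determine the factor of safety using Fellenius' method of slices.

FS = 2.08

Ordinary method of slices: FS = Σ[c'·Δl_i + (W_i cosα_i − u_i·Δl_i)·tanφ'] / Σ W_i sinα_i, with Δl_i = b_i / cosα_i.
Slice 1: Δl = 2.6/cos3.9° = 2.606 m; N'_1 = 55·cos3.9° − 1·2.606 = 52.3; c'Δl = 32.31; W sinα = 3.7
Slice 2: Δl = 1.5/cos26.8° = 1.681 m; N'_2 = 63·cos26.8° − 22·1.681 = 19.3; c'Δl = 20.84; W sinα = 28.4
Slice 3: Δl = 1.8/cos49.4° = 2.766 m; N'_3 = 51·cos49.4° − 7·2.766 = 13.8; c'Δl = 34.30; W sinα = 38.7
Σc'Δl = 87.5 kN/m; ΣN' = 85.4 kN/m; ΣW sinα = 70.9 kN/m
Resisting = 87.5 + 85.4·tan35.2° = 87.5 + 60.2 = 147.7 kN/m
FS = 147.7 / 70.9 = 2.084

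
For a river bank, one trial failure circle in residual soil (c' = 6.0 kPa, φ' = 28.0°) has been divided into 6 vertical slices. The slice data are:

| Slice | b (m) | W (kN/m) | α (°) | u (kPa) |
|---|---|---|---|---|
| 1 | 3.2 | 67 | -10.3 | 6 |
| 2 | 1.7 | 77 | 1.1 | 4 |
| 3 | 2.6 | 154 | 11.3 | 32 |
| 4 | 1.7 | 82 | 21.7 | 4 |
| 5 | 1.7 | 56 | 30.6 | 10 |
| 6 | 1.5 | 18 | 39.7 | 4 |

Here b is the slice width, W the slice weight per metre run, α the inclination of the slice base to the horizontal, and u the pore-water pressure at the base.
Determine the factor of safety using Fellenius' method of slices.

FS = 2.58

Ordinary method of slices: FS = Σ[c'·Δl_i + (W_i cosα_i − u_i·Δl_i)·tanφ'] / Σ W_i sinα_i, with Δl_i = b_i / cosα_i.
Slice 1: Δl = 3.2/cos(-10.3°) = 3.252 m; N'_1 = 67·cos(-10.3°) − 6·3.252 = 46.4; c'Δl = 19.51; W sinα = -12.0
Slice 2: Δl = 1.7/cos1.1° = 1.700 m; N'_2 = 77·cos1.1° − 4·1.700 = 70.2; c'Δl = 10.20; W sinα = 1.5
Slice 3: Δl = 2.6/cos11.3° = 2.651 m; N'_3 = 154·cos11.3° − 32·2.651 = 66.2; c'Δl = 15.91; W sinα = 30.2
Slice 4: Δl = 1.7/cos21.7° = 1.830 m; N'_4 = 82·cos21.7° − 4·1.830 = 68.9; c'Δl = 10.98; W sinα = 30.3
Slice 5: Δl = 1.7/cos30.6° = 1.975 m; N'_5 = 56·cos30.6° − 10·1.975 = 28.5; c'Δl = 11.85; W sinα = 28.5
Slice 6: Δl = 1.5/cos39.7° = 1.950 m; N'_6 = 18·cos39.7° − 4·1.950 = 6.1; c'Δl = 11.70; W sinα = 11.5
Σc'Δl = 80.2 kN/m; ΣN' = 286.1 kN/m; ΣW sinα = 90.0 kN/m
Resisting = 80.2 + 286.1·tan28.0° = 80.2 + 152.1 = 232.3 kN/m
FS = 232.3 / 90.0 = 2.581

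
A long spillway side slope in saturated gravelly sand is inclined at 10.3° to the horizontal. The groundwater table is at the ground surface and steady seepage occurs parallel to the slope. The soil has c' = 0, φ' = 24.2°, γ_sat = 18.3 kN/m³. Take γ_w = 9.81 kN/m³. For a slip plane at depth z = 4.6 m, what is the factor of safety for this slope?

FS = 1.15

With seepage parallel to the slope and the water table at the surface, the effective normal stress on the slip plane uses the buoyant unit weight γ' = γ_sat − γ_w while the driving shear stress uses γ_sat:
FS = [c' + γ' z cos²β tanφ'] / [γ_sat z sinβ cosβ]
(For c' = 0 this reduces to FS = (γ'/γ_sat)·tanφ'/tanβ.)
γ' = 18.3 − 9.81 = 8.49 kN/m³
Numerator = 0.0 + 8.49·4.6·cos²10.3°·tan24.2° = 0.0 + 8.49·4.6·0.9680·0.4494 = 16.990 kPa
Denominator = 18.3·4.6·sin10.3°·cos10.3° = 18.3·4.6·0.1788·0.9839 = 14.809 kPa
FS = 16.990 / 14.809 = 1.147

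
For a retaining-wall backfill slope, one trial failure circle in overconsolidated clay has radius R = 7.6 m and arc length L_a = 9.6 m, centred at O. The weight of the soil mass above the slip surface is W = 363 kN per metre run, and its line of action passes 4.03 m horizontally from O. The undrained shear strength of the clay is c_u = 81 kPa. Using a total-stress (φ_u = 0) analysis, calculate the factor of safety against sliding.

FS = 4.04

Taking moments about the centre O, the resisting moment is provided by the undrained shear strength acting along the arc:
M_R = c_u·L_a·R = 81·9.60·7.6 = 5909.8 kN·m/m
M_D = W·d = 363·4.03 = 1462.9 kN·m/m
FS = M_R / M_D = 5909.8 / 1462.9 = 4.040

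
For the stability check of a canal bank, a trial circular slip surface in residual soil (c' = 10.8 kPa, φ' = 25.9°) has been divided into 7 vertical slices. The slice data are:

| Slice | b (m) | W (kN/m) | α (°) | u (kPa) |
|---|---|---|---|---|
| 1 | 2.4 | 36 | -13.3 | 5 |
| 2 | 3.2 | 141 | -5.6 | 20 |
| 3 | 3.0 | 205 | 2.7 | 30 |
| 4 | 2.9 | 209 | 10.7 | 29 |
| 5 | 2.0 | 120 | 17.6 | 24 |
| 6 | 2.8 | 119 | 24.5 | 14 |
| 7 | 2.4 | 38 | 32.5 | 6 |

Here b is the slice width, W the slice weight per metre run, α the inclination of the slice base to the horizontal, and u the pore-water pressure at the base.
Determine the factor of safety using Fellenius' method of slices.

Ordinary method of slices: FS = Σ[c'·Δl_i + (W_i cosα_i − u_i·Δl_i)·tanφ'] / Σ W_i sinα_i, with Δl_i = b_i / cosα_i.
Slice 1: Δl = 2.4/cos(-13.3°) = 2.466 m; N'_1 = 36·cos(-13.3°) − 5·2.466 = 22.7; c'Δl = 26.63; W sinα = -8.3
Slice 2: Δl = 3.2/cos(-5.6°) = 3.215 m; N'_2 = 141·cos(-5.6°) − 20·3.215 = 76.0; c'Δl = 34.73; W sinα = -13.8
Slice 3: Δl = 3.0/cos2.7° = 3.003 m; N'_3 = 205·cos2.7° − 30·3.003 = 114.7; c'Δl = 32.44; W sinα = 9.7
Slice 4: Δl = 2.9/cos10.7° = 2.951 m; N'_4 = 209·cos10.7° − 29·2.951 = 119.8; c'Δl = 31.87; W sinα = 38.8
Slice 5: Δl = 2.0/cos17.6° = 2.098 m; N'_5 = 120·cos17.6° − 24·2.098 = 64.0; c'Δl = 22.66; W sinα = 36.3
Slice 6: Δl = 2.8/cos24.5° = 3.077 m; N'_6 = 119·cos24.5° − 14·3.077 = 65.2; c'Δl = 33.23; W sinα = 49.3
Slice 7: Δl = 2.4/cos32.5° = 2.846 m; N'_7 = 38·cos32.5° − 6·2.846 = 15.0; c'Δl = 30.73; W sinα = 20.4
Σc'Δl = 212.3 kN/m; ΣN' = 477.4 kN/m; ΣW sinα = 132.5 kN/m
Resisting = 212.3 + 477.4·tan25.9° = 212.3 + 231.8 = 444.1 kN/m
FS = 444.1 / 132.5 = 3.352

FS = 3.35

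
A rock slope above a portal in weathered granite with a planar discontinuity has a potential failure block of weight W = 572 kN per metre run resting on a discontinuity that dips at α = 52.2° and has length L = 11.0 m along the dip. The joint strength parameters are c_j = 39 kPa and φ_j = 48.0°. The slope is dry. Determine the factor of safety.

Resolving the block weight along and normal to the plane and applying the Mohr–Coulomb strength on the joint:
N' = W cosα = 572·cos52.2° = 350.6 kN/m
Driving force T = W sinα = 572·sin52.2° = 452.0 kN/m
Resisting force R = c_j·L + N'·tanφ_j = 39·11.0 + 350.6·tan48.0° = 429.0 + 389.4 = 818.4 kN/m
FS = R / T = 818.4 / 452.0 = 1.811

FS = 1.81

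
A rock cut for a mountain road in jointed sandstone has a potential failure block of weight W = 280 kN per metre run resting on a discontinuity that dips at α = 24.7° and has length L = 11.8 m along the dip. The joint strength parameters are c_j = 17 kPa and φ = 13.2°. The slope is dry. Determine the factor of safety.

FS = 2.22

Resolving the block weight along and normal to the plane and applying the Mohr–Coulomb strength on the joint:
N' = W cosα = 280·cos24.7° = 254.4 kN/m
Driving force T = W sinα = 280·sin24.7° = 117.0 kN/m
Resisting force R = c_j·L + N'·tanφ = 17·11.8 + 254.4·tan13.2° = 200.6 + 59.7 = 260.3 kN/m
FS = R / T = 260.3 / 117.0 = 2.224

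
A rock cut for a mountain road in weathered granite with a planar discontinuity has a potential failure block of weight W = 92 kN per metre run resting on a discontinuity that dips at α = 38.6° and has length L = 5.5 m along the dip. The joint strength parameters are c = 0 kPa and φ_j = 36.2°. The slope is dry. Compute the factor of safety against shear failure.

Resolving the block weight along and normal to the plane and applying the Mohr–Coulomb strength on the joint:
N' = W cosα = 92·cos38.6° = 71.9 kN/m
Driving force T = W sinα = 92·sin38.6° = 57.4 kN/m
Resisting force R = c·L + N'·tanφ_j = 0·5.5 + 71.9·tan36.2° = 0.0 + 52.6 = 52.6 kN/m
FS = R / T = 52.6 / 57.4 = 0.917

FS = 0.92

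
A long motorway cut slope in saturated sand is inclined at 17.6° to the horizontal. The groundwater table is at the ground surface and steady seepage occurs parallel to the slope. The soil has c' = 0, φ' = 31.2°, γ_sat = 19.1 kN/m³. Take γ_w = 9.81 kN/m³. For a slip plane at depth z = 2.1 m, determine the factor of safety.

FS = 0.93

With seepage parallel to the slope and the water table at the surface, the effective normal stress on the slip plane uses the buoyant unit weight γ' = γ_sat − γ_w while the driving shear stress uses γ_sat:
FS = [c' + γ' z cos²β tanφ'] / [γ_sat z sinβ cosβ]
(For c' = 0 this reduces to FS = (γ'/γ_sat)·tanφ'/tanβ.)
γ' = 19.1 − 9.81 = 9.29 kN/m³
Numerator = 0.0 + 9.29·2.1·cos²17.6°·tan31.2° = 0.0 + 9.29·2.1·0.9086·0.6056 = 10.735 kPa
Denominator = 19.1·2.1·sin17.6°·cos17.6° = 19.1·2.1·0.3024·0.9532 = 11.560 kPa
FS = 10.735 / 11.560 = 0.929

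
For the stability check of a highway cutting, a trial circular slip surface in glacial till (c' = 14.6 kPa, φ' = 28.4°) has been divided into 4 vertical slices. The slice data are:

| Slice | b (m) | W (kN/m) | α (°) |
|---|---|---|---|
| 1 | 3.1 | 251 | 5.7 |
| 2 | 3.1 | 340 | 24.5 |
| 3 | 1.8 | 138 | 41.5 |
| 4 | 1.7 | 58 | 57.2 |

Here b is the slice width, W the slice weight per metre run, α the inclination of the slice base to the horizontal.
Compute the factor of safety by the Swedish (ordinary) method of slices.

Ordinary method of slices: FS = Σ[c'·Δl_i + (W_i cosα_i)·tanφ'] / Σ W_i sinα_i, with Δl_i = b_i / cosα_i.
Slice 1: Δl = 3.1/cos5.7° = 3.115 m; N'_1 = 251·cos5.7° = 249.8; c'Δl = 45.48; W sinα = 24.9
Slice 2: Δl = 3.1/cos24.5° = 3.407 m; N'_2 = 340·cos24.5° = 309.4; c'Δl = 49.74; W sinα = 141.0
Slice 3: Δl = 1.8/cos41.5° = 2.403 m; N'_3 = 138·cos41.5° = 103.4; c'Δl = 35.09; W sinα = 91.4
Slice 4: Δl = 1.7/cos57.2° = 3.138 m; N'_4 = 58·cos57.2° = 31.4; c'Δl = 45.82; W sinα = 48.8
Σc'Δl = 176.1 kN/m; ΣN' = 693.9 kN/m; ΣW sinα = 306.1 kN/m
Resisting = 176.1 + 693.9·tan28.4° = 176.1 + 375.2 = 551.3 kN/m
FS = 551.3 / 306.1 = 1.801

FS = 1.80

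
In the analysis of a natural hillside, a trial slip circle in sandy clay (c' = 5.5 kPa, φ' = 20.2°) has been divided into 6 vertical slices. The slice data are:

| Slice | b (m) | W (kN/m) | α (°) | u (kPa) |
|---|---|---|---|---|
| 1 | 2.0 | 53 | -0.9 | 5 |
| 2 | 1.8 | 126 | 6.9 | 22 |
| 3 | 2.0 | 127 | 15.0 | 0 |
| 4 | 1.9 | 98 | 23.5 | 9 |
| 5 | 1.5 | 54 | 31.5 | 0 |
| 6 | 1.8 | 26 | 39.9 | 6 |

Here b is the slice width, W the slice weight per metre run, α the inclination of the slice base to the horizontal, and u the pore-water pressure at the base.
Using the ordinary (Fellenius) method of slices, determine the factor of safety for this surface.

FS = 1.56

Ordinary method of slices: FS = Σ[c'·Δl_i + (W_i cosα_i − u_i·Δl_i)·tanφ'] / Σ W_i sinα_i, with Δl_i = b_i / cosα_i.
Slice 1: Δl = 2.0/cos(-0.9°) = 2.000 m; N'_1 = 53·cos(-0.9°) − 5·2.000 = 43.0; c'Δl = 11.00; W sinα = -0.8
Slice 2: Δl = 1.8/cos6.9° = 1.813 m; N'_2 = 126·cos6.9° − 22·1.813 = 85.2; c'Δl = 9.97; W sinα = 15.1
Slice 3: Δl = 2.0/cos15.0° = 2.071 m; N'_3 = 127·cos15.0° − 0·2.071 = 122.7; c'Δl = 11.39; W sinα = 32.9
Slice 4: Δl = 1.9/cos23.5° = 2.072 m; N'_4 = 98·cos23.5° − 9·2.072 = 71.2; c'Δl = 11.40; W sinα = 39.1
Slice 5: Δl = 1.5/cos31.5° = 1.759 m; N'_5 = 54·cos31.5° − 0·1.759 = 46.0; c'Δl = 9.68; W sinα = 28.2
Slice 6: Δl = 1.8/cos39.9° = 2.346 m; N'_6 = 26·cos39.9° − 6·2.346 = 5.9; c'Δl = 12.90; W sinα = 16.7
Σc'Δl = 66.3 kN/m; ΣN' = 374.0 kN/m; ΣW sinα = 131.1 kN/m
Resisting = 66.3 + 374.0·tan20.2° = 66.3 + 137.6 = 203.9 kN/m
FS = 203.9 / 131.1 = 1.555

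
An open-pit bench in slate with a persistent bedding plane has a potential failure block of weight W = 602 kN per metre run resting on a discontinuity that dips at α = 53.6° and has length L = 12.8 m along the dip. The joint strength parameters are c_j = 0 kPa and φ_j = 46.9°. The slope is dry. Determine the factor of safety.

Resolving the block weight along and normal to the plane and applying the Mohr–Coulomb strength on the joint:
N' = W cosα = 602·cos53.6° = 357.2 kN/m
Driving force T = W sinα = 602·sin53.6° = 484.5 kN/m
Resisting force R = c_j·L + N'·tanφ_j = 0·12.8 + 357.2·tan46.9° = 0.0 + 381.8 = 381.8 kN/m
FS = R / T = 381.8 / 484.5 = 0.788

FS = 0.79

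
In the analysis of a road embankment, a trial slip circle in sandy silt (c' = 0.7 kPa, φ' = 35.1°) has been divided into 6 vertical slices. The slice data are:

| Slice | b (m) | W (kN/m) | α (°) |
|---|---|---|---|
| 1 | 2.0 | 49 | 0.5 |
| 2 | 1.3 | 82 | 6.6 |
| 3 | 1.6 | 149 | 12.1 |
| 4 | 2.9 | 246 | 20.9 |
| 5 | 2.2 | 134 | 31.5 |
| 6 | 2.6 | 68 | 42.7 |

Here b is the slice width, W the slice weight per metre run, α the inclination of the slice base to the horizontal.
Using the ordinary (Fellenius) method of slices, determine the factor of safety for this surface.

FS = 1.96

Ordinary method of slices: FS = Σ[c'·Δl_i + (W_i cosα_i)·tanφ'] / Σ W_i sinα_i, with Δl_i = b_i / cosα_i.
Slice 1: Δl = 2.0/cos0.5° = 2.000 m; N'_1 = 49·cos0.5° = 49.0; c'Δl = 1.40; W sinα = 0.4
Slice 2: Δl = 1.3/cos6.6° = 1.309 m; N'_2 = 82·cos6.6° = 81.5; c'Δl = 0.92; W sinα = 9.4
Slice 3: Δl = 1.6/cos12.1° = 1.636 m; N'_3 = 149·cos12.1° = 145.7; c'Δl = 1.15; W sinα = 31.2
Slice 4: Δl = 2.9/cos20.9° = 3.104 m; N'_4 = 246·cos20.9° = 229.8; c'Δl = 2.17; W sinα = 87.8
Slice 5: Δl = 2.2/cos31.5° = 2.580 m; N'_5 = 134·cos31.5° = 114.3; c'Δl = 1.81; W sinα = 70.0
Slice 6: Δl = 2.6/cos42.7° = 3.538 m; N'_6 = 68·cos42.7° = 50.0; c'Δl = 2.48; W sinα = 46.1
Σc'Δl = 9.9 kN/m; ΣN' = 670.2 kN/m; ΣW sinα = 245.0 kN/m
Resisting = 9.9 + 670.2·tan35.1° = 9.9 + 471.0 = 480.9 kN/m
FS = 480.9 / 245.0 = 1.963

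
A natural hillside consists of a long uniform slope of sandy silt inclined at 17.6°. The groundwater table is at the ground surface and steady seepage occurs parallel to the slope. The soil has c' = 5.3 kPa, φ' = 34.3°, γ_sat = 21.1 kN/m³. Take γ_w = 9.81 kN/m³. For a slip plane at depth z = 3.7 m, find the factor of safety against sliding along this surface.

With seepage parallel to the slope and the water table at the surface, the effective normal stress on the slip plane uses the buoyant unit weight γ' = γ_sat − γ_w while the driving shear stress uses γ_sat:
FS = [c' + γ' z cos²β tanφ'] / [γ_sat z sinβ cosβ]
γ' = 21.1 − 9.81 = 11.29 kN/m³
Numerator = 5.3 + 11.29·3.7·cos²17.6°·tan34.3° = 5.3 + 11.29·3.7·0.9086·0.6822 = 31.190 kPa
Denominator = 21.1·3.7·sin17.6°·cos17.6° = 21.1·3.7·0.3024·0.9532 = 22.501 kPa
FS = 31.190 / 22.501 = 1.386

FS = 1.39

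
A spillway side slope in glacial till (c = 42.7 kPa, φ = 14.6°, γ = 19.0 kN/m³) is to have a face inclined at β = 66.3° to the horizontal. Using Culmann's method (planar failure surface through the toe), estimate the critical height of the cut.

H_c = 20.95 m

Culmann's analysis gives the critical failure plane at α_cr = (β + φ)/2 = (66.3 + 14.6)/2 = 40.4°, and the critical height
H_c = (4c/γ) · sinβ cosφ / [1 − cos(β − φ)]
    = (4·42.7/19.0) · sin66.3°·cos14.6° / [1 − cos(51.7°)]
    = 8.989 · 0.9157·0.9677 / [1 − 0.6198]
    = 8.989 · 0.8861 / 0.3802
    = 20.95 m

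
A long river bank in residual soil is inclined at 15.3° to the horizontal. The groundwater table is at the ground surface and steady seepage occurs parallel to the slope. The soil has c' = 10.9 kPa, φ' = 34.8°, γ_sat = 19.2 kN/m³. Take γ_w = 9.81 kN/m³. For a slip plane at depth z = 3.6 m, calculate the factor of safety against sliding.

FS = 1.86

With seepage parallel to the slope and the water table at the surface, the effective normal stress on the slip plane uses the buoyant unit weight γ' = γ_sat − γ_w while the driving shear stress uses γ_sat:
FS = [c' + γ' z cos²β tanφ'] / [γ_sat z sinβ cosβ]
γ' = 19.2 − 9.81 = 9.39 kN/m³
Numerator = 10.9 + 9.39·3.6·cos²15.3°·tan34.8° = 10.9 + 9.39·3.6·0.9304·0.6950 = 32.759 kPa
Denominator = 19.2·3.6·sin15.3°·cos15.3° = 19.2·3.6·0.2639·0.9646 = 17.592 kPa
FS = 32.759 / 17.592 = 1.862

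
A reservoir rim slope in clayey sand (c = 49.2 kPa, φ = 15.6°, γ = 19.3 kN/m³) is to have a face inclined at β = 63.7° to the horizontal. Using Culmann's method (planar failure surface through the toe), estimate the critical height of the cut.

H_c = 26.51 m

Culmann's analysis gives the critical failure plane at α_cr = (β + φ)/2 = (63.7 + 15.6)/2 = 39.6°, and the critical height
H_c = (4c/γ) · sinβ cosφ / [1 − cos(β − φ)]
    = (4·49.2/19.3) · sin63.7°·cos15.6° / [1 − cos(48.1°)]
    = 10.197 · 0.8965·0.9632 / [1 − 0.6678]
    = 10.197 · 0.8635 / 0.3322
    = 26.51 m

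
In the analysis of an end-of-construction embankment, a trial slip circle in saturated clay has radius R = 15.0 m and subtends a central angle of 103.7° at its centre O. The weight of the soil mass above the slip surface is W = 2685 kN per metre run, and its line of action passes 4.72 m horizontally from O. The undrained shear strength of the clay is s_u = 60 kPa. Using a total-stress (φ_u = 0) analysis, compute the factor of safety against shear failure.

FS = 1.93

Taking moments about the centre O, the resisting moment is provided by the undrained shear strength acting along the arc:
Arc length L_a = R·θ = 15.0·(103.7°·π/180) = 15.0·1.8099 = 27.15 m
M_R = s_u·L_a·R = 60·27.15·15.0 = 24433.7 kN·m/m
M_D = W·d = 2685·4.72 = 12673.2 kN·m/m
FS = M_R / M_D = 24433.7 / 12673.2 = 1.928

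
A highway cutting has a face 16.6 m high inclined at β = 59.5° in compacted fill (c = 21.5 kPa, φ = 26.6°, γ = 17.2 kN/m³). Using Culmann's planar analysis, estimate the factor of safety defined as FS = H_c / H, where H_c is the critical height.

FS = 1.45

H_c = (4c/γ) · sinβ cosφ / [1 − cos(β − φ)]
    = (4·21.5/17.2) · sin59.5°·cos26.6° / [1 − cos32.9°]
    = 5.000 · 0.7704 / 0.1604 = 24.02 m
FS = H_c / H = 24.02 / 16.6 = 1.447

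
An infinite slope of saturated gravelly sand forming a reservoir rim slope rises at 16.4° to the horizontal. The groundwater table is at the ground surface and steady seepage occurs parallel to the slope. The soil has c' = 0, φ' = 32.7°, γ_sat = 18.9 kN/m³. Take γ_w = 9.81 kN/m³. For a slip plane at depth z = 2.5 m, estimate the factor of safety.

With seepage parallel to the slope and the water table at the surface, the effective normal stress on the slip plane uses the buoyant unit weight γ' = γ_sat − γ_w while the driving shear stress uses γ_sat:
FS = [c' + γ' z cos²β tanφ'] / [γ_sat z sinβ cosβ]
(For c' = 0 this reduces to FS = (γ'/γ_sat)·tanφ'/tanβ.)
γ' = 18.9 − 9.81 = 9.09 kN/m³
Numerator = 0.0 + 9.09·2.5·cos²16.4°·tan32.7° = 0.0 + 9.09·2.5·0.9203·0.6420 = 13.426 kPa
Denominator = 18.9·2.5·sin16.4°·cos16.4° = 18.9·2.5·0.2823·0.9593 = 12.798 kPa
FS = 13.426 / 12.798 = 1.049

FS = 1.05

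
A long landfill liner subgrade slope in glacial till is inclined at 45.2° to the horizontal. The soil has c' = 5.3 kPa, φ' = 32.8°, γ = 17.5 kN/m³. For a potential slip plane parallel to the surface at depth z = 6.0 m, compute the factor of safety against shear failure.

FS = 0.74

For an infinite slope with a slip plane parallel to the surface (no pore pressure): FS = [c' + γz cos²β tanφ'] / [γz sinβ cosβ].
γz = 17.5·6.0 = 105.00 kN/m²
Numerator = 5.3 + 105.00·cos²45.2°·tan32.8° = 5.3 + 105.00·0.4965·0.6445 = 38.898 kPa
Denominator = 105.00·sin45.2°·cos45.2° = 105.00·0.7096·0.7046 = 52.499 kPa
FS = 38.898 / 52.499 = 0.741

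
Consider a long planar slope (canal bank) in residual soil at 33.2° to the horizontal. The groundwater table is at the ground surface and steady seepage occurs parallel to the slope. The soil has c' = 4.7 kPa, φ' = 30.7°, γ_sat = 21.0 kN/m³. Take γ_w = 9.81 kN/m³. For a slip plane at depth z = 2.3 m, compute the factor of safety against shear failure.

With seepage parallel to the slope and the water table at the surface, the effective normal stress on the slip plane uses the buoyant unit weight γ' = γ_sat − γ_w while the driving shear stress uses γ_sat:
FS = [c' + γ' z cos²β tanφ'] / [γ_sat z sinβ cosβ]
γ' = 21.0 − 9.81 = 11.19 kN/m³
Numerator = 4.7 + 11.19·2.3·cos²33.2°·tan30.7° = 4.7 + 11.19·2.3·0.7002·0.5938 = 15.400 kPa
Denominator = 21.0·2.3·sin33.2°·cos33.2° = 21.0·2.3·0.5476·0.8368 = 22.130 kPa
FS = 15.400 / 22.130 = 0.696

FS = 0.70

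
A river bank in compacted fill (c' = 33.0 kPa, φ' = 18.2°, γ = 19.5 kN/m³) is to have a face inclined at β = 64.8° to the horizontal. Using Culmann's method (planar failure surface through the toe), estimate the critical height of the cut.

Culmann's analysis gives the critical failure plane at α_cr = (β + φ')/2 = (64.8 + 18.2)/2 = 41.5°, and the critical height
H_c = (4c'/γ) · sinβ cosφ' / [1 − cos(β − φ')]
    = (4·33.0/19.5) · sin64.8°·cos18.2° / [1 − cos(46.6°)]
    = 6.769 · 0.9048·0.9500 / [1 − 0.6871]
    = 6.769 · 0.8596 / 0.3129
    = 18.59 m

H_c = 18.59 m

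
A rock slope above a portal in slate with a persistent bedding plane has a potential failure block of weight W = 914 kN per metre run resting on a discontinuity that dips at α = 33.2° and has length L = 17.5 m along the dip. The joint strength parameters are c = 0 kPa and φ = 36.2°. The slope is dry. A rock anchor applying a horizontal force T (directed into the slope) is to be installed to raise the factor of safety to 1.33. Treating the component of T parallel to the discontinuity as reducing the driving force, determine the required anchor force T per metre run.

T = 70 kN/m

Resolving forces along and normal to the sliding plane, with the horizontal anchor force T adding T·sinα to the effective normal force and T·cosα acting up the plane against the driving force:
FS = [cL + (W cosα + T sinα) tanφ] / [W sinα − T cosα]
Without the anchor: N' = 764.8 kN/m, driving T_d = 500.5 kN/m, resisting R = 0·17.5 + 764.8·tan36.2° = 559.8 kN/m, FS = 1.12.
Setting FS = 1.33 and solving for T:
1.33·(500.5 − T cos33.2°) = 559.8 + T sin33.2°·tan36.2°
T·(sin33.2°·tan36.2° + 1.33·cos33.2°) = 1.33·500.5 − 559.8
T·(0.5476·0.7319 + 1.33·0.8368) = 665.6 − 559.8 = 105.9
T·1.5137 = 105.9
T = 69.9 kN/m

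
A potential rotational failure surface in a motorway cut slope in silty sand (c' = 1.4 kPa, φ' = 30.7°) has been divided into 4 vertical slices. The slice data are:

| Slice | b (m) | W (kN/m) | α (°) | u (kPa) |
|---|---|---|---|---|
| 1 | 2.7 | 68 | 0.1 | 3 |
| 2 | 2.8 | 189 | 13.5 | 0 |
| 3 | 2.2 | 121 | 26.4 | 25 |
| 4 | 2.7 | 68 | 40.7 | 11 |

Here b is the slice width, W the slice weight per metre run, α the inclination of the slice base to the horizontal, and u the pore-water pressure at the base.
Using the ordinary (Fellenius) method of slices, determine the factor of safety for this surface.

FS = 1.38

Ordinary method of slices: FS = Σ[c'·Δl_i + (W_i cosα_i − u_i·Δl_i)·tanφ'] / Σ W_i sinα_i, with Δl_i = b_i / cosα_i.
Slice 1: Δl = 2.7/cos0.1° = 2.700 m; N'_1 = 68·cos0.1° − 3·2.700 = 59.9; c'Δl = 3.78; W sinα = 0.1
Slice 2: Δl = 2.8/cos13.5° = 2.880 m; N'_2 = 189·cos13.5° − 0·2.880 = 183.8; c'Δl = 4.03; W sinα = 44.1
Slice 3: Δl = 2.2/cos26.4° = 2.456 m; N'_3 = 121·cos26.4° − 25·2.456 = 47.0; c'Δl = 3.44; W sinα = 53.8
Slice 4: Δl = 2.7/cos40.7° = 3.561 m; N'_4 = 68·cos40.7° − 11·3.561 = 12.4; c'Δl = 4.99; W sinα = 44.3
Σc'Δl = 16.2 kN/m; ΣN' = 303.0 kN/m; ΣW sinα = 142.4 kN/m
Resisting = 16.2 + 303.0·tan30.7° = 16.2 + 179.9 = 196.2 kN/m
FS = 196.2 / 142.4 = 1.378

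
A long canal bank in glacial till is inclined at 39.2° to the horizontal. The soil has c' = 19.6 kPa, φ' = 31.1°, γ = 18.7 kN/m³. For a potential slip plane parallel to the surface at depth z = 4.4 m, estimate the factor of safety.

FS = 1.23

For an infinite slope with a slip plane parallel to the surface (no pore pressure): FS = [c' + γz cos²β tanφ'] / [γz sinβ cosβ].
γz = 18.7·4.4 = 82.28 kN/m²
Numerator = 19.6 + 82.28·cos²39.2°·tan31.1° = 19.6 + 82.28·0.6005·0.6032 = 49.407 kPa
Denominator = 82.28·sin39.2°·cos39.2° = 82.28·0.6320·0.7749 = 40.300 kPa
FS = 49.407 / 40.300 = 1.226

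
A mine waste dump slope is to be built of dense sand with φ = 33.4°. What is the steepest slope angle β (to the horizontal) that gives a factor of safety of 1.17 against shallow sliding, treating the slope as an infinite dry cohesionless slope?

For an infinite dry cohesionless slope FS = tanφ/tanβ, so tanβ = tanφ / FS.
tanβ = tan33.4° / 1.17 = 0.6594 / 1.17 = 0.5636
β = arctan(0.5636) = 29.40°

β = 29.4°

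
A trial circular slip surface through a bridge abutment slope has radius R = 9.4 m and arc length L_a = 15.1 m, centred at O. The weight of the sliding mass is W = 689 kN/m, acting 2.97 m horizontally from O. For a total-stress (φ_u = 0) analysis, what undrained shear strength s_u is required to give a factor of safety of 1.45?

s_u = 20.9 kPa

FS = s_u·L_a·R / (W·d), so s_u = FS·W·d / (L_a·R).
s_u = 1.45·689·2.97 / (15.10·9.4) = 2967.2 / 141.94 = 20.90 kPa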